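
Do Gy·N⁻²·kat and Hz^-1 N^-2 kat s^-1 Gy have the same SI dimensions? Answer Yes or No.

Left side:
  Gy = J/kg (absorbed dose = energy per mass),
      = m²·s⁻².
  N = kg·m/s² = kg·m·s⁻² (force = mass × acceleration).
  So N⁻² = kg⁻²·m⁻²·s⁴.
  kat = mol/s = s⁻¹·mol (catalytic activity).
  Combining: Gy·N⁻²·kat = (m²·s⁻²) · (kg⁻²·m⁻²·s⁴) · (s⁻¹·mol) = kg⁻²·s·mol.
Right side:
  Hz = s⁻¹.
  So Hz⁻¹ = s.
  N = kg·m·s⁻².
  So N⁻² = kg⁻²·m⁻²·s⁴.
  kat = s⁻¹·mol.
  Gy = m²·s⁻².
  Combining: Hz⁻¹·N⁻²·kat·s⁻¹·Gy = s · (kg⁻²·m⁻²·s⁴) · (s⁻¹·mol) · s⁻¹ · (m²·s⁻²) = kg⁻²·s·mol.
Both reduce to kg⁻²·s·mol.

Yes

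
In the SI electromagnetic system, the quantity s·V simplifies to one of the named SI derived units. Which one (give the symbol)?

V = kg·m²·s⁻³·A⁻¹.
Combining: s·V = s · (kg·m²·s⁻³·A⁻¹) = kg·m²·s⁻²·A⁻¹.
kg·m²·s⁻²·A⁻¹ is the base-SI form of the weber.

Wb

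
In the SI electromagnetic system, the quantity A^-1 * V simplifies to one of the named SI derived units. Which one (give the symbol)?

Ω

V = W/A (potential = power per current),
    = kg·m²·s⁻³·A⁻¹.
Combining: A⁻¹·V = A⁻¹ · (kg·m²·s⁻³·A⁻¹) = kg·m²·s⁻³·A⁻².
kg·m²·s⁻³·A⁻² is the base-SI form of the ohm.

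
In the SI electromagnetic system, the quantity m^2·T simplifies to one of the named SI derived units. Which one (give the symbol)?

Wb

T = kg·s⁻²·A⁻¹.
Combining: m²·T = m² · (kg·s⁻²·A⁻¹) = kg·m²·s⁻²·A⁻¹.
kg·m²·s⁻²·A⁻¹ is the base-SI form of the weber.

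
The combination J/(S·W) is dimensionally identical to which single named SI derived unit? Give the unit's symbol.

J = N·m (work = force × distance),
    = kg·m²·s⁻².
S = 1/Ω (conductance is reciprocal resistance),
    = kg⁻¹·m⁻²·s³·A².
So S⁻¹ = kg·m²·s⁻³·A⁻².
W = J/s (power = energy per time),
    = kg·m²·s⁻³.
So W⁻¹ = kg⁻¹·m⁻²·s³.
Combining: J·S⁻¹·W⁻¹ = (kg·m²·s⁻²) · (kg·m²·s⁻³·A⁻²) · (kg⁻¹·m⁻²·s³) = kg·m²·s⁻²·A⁻².
kg·m²·s⁻²·A⁻² is the base-SI form of the henry.

H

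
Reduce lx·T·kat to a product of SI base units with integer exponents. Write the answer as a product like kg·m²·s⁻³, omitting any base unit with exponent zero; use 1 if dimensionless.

lx = m⁻²·cd.
T = kg·s⁻²·A⁻¹.
kat = s⁻¹·mol.
Combining: lx·T·kat = (m⁻²·cd) · (kg·s⁻²·A⁻¹) · (s⁻¹·mol) = kg·m⁻²·s⁻³·A⁻¹·mol·cd.

kg·m⁻²·s⁻³·A⁻¹·mol·cd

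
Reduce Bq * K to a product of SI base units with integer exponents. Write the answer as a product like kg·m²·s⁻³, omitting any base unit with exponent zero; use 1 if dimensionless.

s⁻¹·K

Bq = 1/s = s⁻¹ (activity is decays per second).
Combining: Bq·K = s⁻¹ · K = s⁻¹·K.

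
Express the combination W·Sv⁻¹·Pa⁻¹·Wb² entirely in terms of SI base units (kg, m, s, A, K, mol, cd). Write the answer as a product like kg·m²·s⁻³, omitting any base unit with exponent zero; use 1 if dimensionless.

W = J/s (power = energy per time),
    = kg·m²·s⁻³.
Sv = J/kg (equivalent dose = energy per mass),
    = m²·s⁻².
So Sv⁻¹ = m⁻²·s².
Pa = N/m² (pressure = force per area),
    = kg·m⁻¹·s⁻².
So Pa⁻¹ = kg⁻¹·m·s².
Wb = V·s (flux: a volt is a weber per second),
    = kg·m²·s⁻²·A⁻¹.
So Wb² = kg²·m⁴·s⁻⁴·A⁻².
Combining: W·Sv⁻¹·Pa⁻¹·Wb² = (kg·m²·s⁻³) · (m⁻²·s²) · (kg⁻¹·m·s²) · (kg²·m⁴·s⁻⁴·A⁻²) = kg²·m⁵·s⁻³·A⁻².

kg²·m⁵·s⁻³·A⁻²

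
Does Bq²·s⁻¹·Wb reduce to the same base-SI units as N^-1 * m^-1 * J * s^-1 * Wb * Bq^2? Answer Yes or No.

Yes

Left side:
  Bq = 1/s = s⁻¹ (activity is decays per second).
  So Bq² = s⁻².
  Wb = V·s (flux: a volt is a weber per second),
      = kg·m²·s⁻²·A⁻¹.
  Combining: Bq²·s⁻¹·Wb = s⁻² · s⁻¹ · (kg·m²·s⁻²·A⁻¹) = kg·m²·s⁻⁵·A⁻¹.
Right side:
  N = kg·m/s² = kg·m·s⁻² (force = mass × acceleration).
  So N⁻¹ = kg⁻¹·m⁻¹·s².
  J = N·m (work = force × distance),
      = kg·m²·s⁻².
  Wb = V·s (flux: a volt is a weber per second),
      = kg·m²·s⁻²·A⁻¹.
  Bq = 1/s = s⁻¹ (activity is decays per second).
  So Bq² = s⁻².
  Combining: N⁻¹·m⁻¹·J·s⁻¹·Wb·Bq² = (kg⁻¹·m⁻¹·s²) · m⁻¹ · (kg·m²·s⁻²) · s⁻¹ · (kg·m²·s⁻²·A⁻¹) · s⁻² = kg·m²·s⁻⁵·A⁻¹.
Both reduce to kg·m²·s⁻⁵·A⁻¹.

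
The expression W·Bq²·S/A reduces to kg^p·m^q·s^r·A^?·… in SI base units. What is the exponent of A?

1

W = J/s (power = energy per time),
    = kg·m²·s⁻³.
Bq = 1/s = s⁻¹ (activity is decays per second).
So Bq² = s⁻².
S = 1/Ω (conductance is reciprocal resistance),
    = kg⁻¹·m⁻²·s³·A².
Combining: A⁻¹·W·Bq²·S = A⁻¹ · (kg·m²·s⁻³) · s⁻² · (kg⁻¹·m⁻²·s³·A²) = s⁻²·A.
The exponent of A is 1.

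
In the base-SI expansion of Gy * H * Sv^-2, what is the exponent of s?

Gy = m²·s⁻².
H = kg·m²·s⁻²·A⁻².
Sv = m²·s⁻².
So Sv⁻² = m⁻⁴·s⁴.
Combining: Gy·H·Sv⁻² = (m²·s⁻²) · (kg·m²·s⁻²·A⁻²) · (m⁻⁴·s⁴) = kg·A⁻².
The exponent of s is 0.

0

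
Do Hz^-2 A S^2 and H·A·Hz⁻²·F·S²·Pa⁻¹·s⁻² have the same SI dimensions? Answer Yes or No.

Left side:
  Hz = 1/s = s⁻¹ (frequency is cycles per second).
  So Hz⁻² = s².
  S = 1/Ω (conductance is reciprocal resistance),
      = kg⁻¹·m⁻²·s³·A².
  So S² = kg⁻²·m⁻⁴·s⁶·A⁴.
  Combining: Hz⁻²·A·S² = s² · A · (kg⁻²·m⁻⁴·s⁶·A⁴) = kg⁻²·m⁻⁴·s⁸·A⁵.
Right side:
  H = Wb/A (inductance = flux per current),
      = kg·m²·s⁻²·A⁻².
  Hz = 1/s = s⁻¹ (frequency is cycles per second).
  So Hz⁻² = s².
  F = C/V (capacitance = charge per voltage),
      = A·s/(kg·m²·s⁻³·A⁻¹) (substituting C and V),
      = kg⁻¹·m⁻²·s⁴·A².
  S = 1/Ω (conductance is reciprocal resistance),
      = kg⁻¹·m⁻²·s³·A².
  So S² = kg⁻²·m⁻⁴·s⁶·A⁴.
  Pa = N/m² (pressure = force per area),
      = kg·m⁻¹·s⁻².
  So Pa⁻¹ = kg⁻¹·m·s².
  Combining: H·A·Hz⁻²·F·S²·Pa⁻¹·s⁻² = (kg·m²·s⁻²·A⁻²) · A · s² · (kg⁻¹·m⁻²·s⁴·A²) · (kg⁻²·m⁻⁴·s⁶·A⁴) · (kg⁻¹·m·s²) · s⁻² = kg⁻³·m⁻³·s¹⁰·A⁵.
Left is kg⁻²·m⁻⁴·s⁸·A⁵; right is kg⁻³·m⁻³·s¹⁰·A⁵ — different.

No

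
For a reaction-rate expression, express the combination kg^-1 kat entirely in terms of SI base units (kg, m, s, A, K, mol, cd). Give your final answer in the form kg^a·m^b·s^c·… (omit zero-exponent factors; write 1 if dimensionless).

kat = mol/s = s⁻¹·mol (catalytic activity).
Combining: kg⁻¹·kat = kg⁻¹ · (s⁻¹·mol) = kg⁻¹·s⁻¹·mol.

kg⁻¹·s⁻¹·mol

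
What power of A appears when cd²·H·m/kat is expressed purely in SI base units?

-2

kat = s⁻¹·mol.
So kat⁻¹ = s·mol⁻¹.
H = kg·m²·s⁻²·A⁻².
Combining: kat⁻¹·cd²·H·m = (s·mol⁻¹) · cd² · (kg·m²·s⁻²·A⁻²) · m = kg·m³·s⁻¹·A⁻²·mol⁻¹·cd².
The exponent of A is -2.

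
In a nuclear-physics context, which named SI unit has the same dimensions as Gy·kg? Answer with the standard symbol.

J

Gy = m²·s⁻².
Combining: Gy·kg = (m²·s⁻²) · kg = kg·m²·s⁻².
kg·m²·s⁻² is the base-SI form of the joule.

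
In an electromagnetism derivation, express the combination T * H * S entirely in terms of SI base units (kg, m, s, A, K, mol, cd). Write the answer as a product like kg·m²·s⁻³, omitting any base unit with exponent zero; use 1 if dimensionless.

T = kg·s⁻²·A⁻¹.
H = kg·m²·s⁻²·A⁻².
S = kg⁻¹·m⁻²·s³·A².
Combining: T·H·S = (kg·s⁻²·A⁻¹) · (kg·m²·s⁻²·A⁻²) · (kg⁻¹·m⁻²·s³·A²) = kg·s⁻¹·A⁻¹.

kg·s⁻¹·A⁻¹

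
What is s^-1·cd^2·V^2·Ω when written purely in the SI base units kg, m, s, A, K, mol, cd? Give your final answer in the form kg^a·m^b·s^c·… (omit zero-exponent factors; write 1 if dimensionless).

kg³·m⁶·s⁻¹⁰·A⁻⁴·cd²

V = W/A (potential = power per current),
    = kg·m²·s⁻³·A⁻¹.
So V² = kg²·m⁴·s⁻⁶·A⁻².
Ω = V/A (resistance = voltage per current),
    = kg·m²·s⁻³·A⁻².
Combining: s⁻¹·cd²·V²·Ω = s⁻¹ · cd² · (kg²·m⁴·s⁻⁶·A⁻²) · (kg·m²·s⁻³·A⁻²) = kg³·m⁶·s⁻¹⁰·A⁻⁴·cd².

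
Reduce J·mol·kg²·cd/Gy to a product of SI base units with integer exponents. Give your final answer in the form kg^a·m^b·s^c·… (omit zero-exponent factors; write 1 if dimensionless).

J = N·m (work = force × distance),
    = kg·m²·s⁻².
Gy = J/kg (absorbed dose = energy per mass),
    = m²·s⁻².
So Gy⁻¹ = m⁻²·s².
Combining: J·mol·kg²·Gy⁻¹·cd = (kg·m²·s⁻²) · mol · kg² · (m⁻²·s²) · cd = kg³·mol·cd.

kg³·mol·cd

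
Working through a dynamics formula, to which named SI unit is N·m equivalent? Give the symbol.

J

N = kg·m/s² = kg·m·s⁻² (force = mass × acceleration).
Combining: N·m = (kg·m·s⁻²) · m = kg·m²·s⁻².
kg·m²·s⁻² is the base-SI form of the joule.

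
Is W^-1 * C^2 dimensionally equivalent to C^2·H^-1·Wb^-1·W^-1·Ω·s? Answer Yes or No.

Left side:
  W = J/s (power = energy per time),
      = kg·m²·s⁻³.
  So W⁻¹ = kg⁻¹·m⁻²·s³.
  C = A·s = s·A (charge = current × time).
  So C² = s²·A².
  Combining: W⁻¹·C² = (kg⁻¹·m⁻²·s³) · (s²·A²) = kg⁻¹·m⁻²·s⁵·A².
Right side:
  C = s·A.
  So C² = s²·A².
  H = kg·m²·s⁻²·A⁻².
  So H⁻¹ = kg⁻¹·m⁻²·s²·A².
  Wb = kg·m²·s⁻²·A⁻¹.
  So Wb⁻¹ = kg⁻¹·m⁻²·s²·A.
  W = kg·m²·s⁻³.
  So W⁻¹ = kg⁻¹·m⁻²·s³.
  Ω = kg·m²·s⁻³·A⁻².
  Combining: C²·H⁻¹·Wb⁻¹·W⁻¹·Ω·s = (s²·A²) · (kg⁻¹·m⁻²·s²·A²) · (kg⁻¹·m⁻²·s²·A) · (kg⁻¹·m⁻²·s³) · (kg·m²·s⁻³·A⁻²) · s = kg⁻²·m⁻⁴·s⁷·A³.
Left is kg⁻¹·m⁻²·s⁵·A²; right is kg⁻²·m⁻⁴·s⁷·A³ — different.

No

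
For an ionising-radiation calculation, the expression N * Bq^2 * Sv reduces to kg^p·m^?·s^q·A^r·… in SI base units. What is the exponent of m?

N = kg·m/s² = kg·m·s⁻² (force = mass × acceleration).
Bq = 1/s = s⁻¹ (activity is decays per second).
So Bq² = s⁻².
Sv = J/kg (equivalent dose = energy per mass),
    = m²·s⁻².
Combining: N·Bq²·Sv = (kg·m·s⁻²) · s⁻² · (m²·s⁻²) = kg·m³·s⁻⁶.
The exponent of m is 3.

3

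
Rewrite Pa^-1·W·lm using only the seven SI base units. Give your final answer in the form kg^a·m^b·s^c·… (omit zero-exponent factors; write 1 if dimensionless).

m³·s⁻¹·cd

Pa = N/m² (pressure = force per area),
    = kg·m⁻¹·s⁻².
So Pa⁻¹ = kg⁻¹·m·s².
W = J/s (power = energy per time),
    = kg·m²·s⁻³.
lm = cd·sr = cd (luminous flux; sr is dimensionless).
Combining: Pa⁻¹·W·lm = (kg⁻¹·m·s²) · (kg·m²·s⁻³) · cd = m³·s⁻¹·cd.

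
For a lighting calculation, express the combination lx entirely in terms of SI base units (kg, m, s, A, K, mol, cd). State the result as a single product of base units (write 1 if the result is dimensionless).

lx = m⁻²·cd.

m⁻²·cd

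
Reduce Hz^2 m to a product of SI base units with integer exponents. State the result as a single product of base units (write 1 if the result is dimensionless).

m·s⁻²

Hz = s⁻¹.
So Hz² = s⁻².
Combining: Hz²·m = s⁻² · m = m·s⁻².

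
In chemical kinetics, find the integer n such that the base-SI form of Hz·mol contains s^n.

Hz = 1/s = s⁻¹ (frequency is cycles per second).
Combining: Hz·mol = s⁻¹ · mol = s⁻¹·mol.
The exponent of s is -1.

-1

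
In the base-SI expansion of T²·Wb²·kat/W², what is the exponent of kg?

2

T = Wb/m² (flux density = flux per area),
    = kg·s⁻²·A⁻¹.
So T² = kg²·s⁻⁴·A⁻².
Wb = V·s (flux: a volt is a weber per second),
    = kg·m²·s⁻²·A⁻¹.
So Wb² = kg²·m⁴·s⁻⁴·A⁻².
kat = mol/s = s⁻¹·mol (catalytic activity).
W = J/s (power = energy per time),
    = kg·m²·s⁻³.
So W⁻² = kg⁻²·m⁻⁴·s⁶.
Combining: T²·Wb²·kat·W⁻² = (kg²·s⁻⁴·A⁻²) · (kg²·m⁴·s⁻⁴·A⁻²) · (s⁻¹·mol) · (kg⁻²·m⁻⁴·s⁶) = kg²·s⁻³·A⁻⁴·mol.
The exponent of kg is 2.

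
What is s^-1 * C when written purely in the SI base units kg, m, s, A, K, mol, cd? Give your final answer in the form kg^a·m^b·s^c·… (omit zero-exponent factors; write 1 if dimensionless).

A

C = A·s = s·A (charge = current × time).
Combining: s⁻¹·C = s⁻¹ · (s·A) = A.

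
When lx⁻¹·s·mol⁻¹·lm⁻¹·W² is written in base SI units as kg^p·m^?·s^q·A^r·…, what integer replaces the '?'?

lx = lm/m² (illuminance = luminous flux per area),
    = m⁻²·cd.
So lx⁻¹ = m²·cd⁻¹.
lm = cd·sr = cd (luminous flux; sr is dimensionless).
So lm⁻¹ = cd⁻¹.
W = J/s (power = energy per time),
    = kg·m²·s⁻³.
So W² = kg²·m⁴·s⁻⁶.
Combining: lx⁻¹·s·mol⁻¹·lm⁻¹·W² = (m²·cd⁻¹) · s · mol⁻¹ · cd⁻¹ · (kg²·m⁴·s⁻⁶) = kg²·m⁶·s⁻⁵·mol⁻¹·cd⁻².
The exponent of m is 6.

6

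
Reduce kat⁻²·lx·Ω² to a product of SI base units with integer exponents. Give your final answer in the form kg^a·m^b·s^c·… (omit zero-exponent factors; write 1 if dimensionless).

kg²·m²·s⁻⁴·A⁻⁴·mol⁻²·cd

kat = s⁻¹·mol.
So kat⁻² = s²·mol⁻².
lx = m⁻²·cd.
Ω = kg·m²·s⁻³·A⁻².
So Ω² = kg²·m⁴·s⁻⁶·A⁻⁴.
Combining: kat⁻²·lx·Ω² = (s²·mol⁻²) · (m⁻²·cd) · (kg²·m⁴·s⁻⁶·A⁻⁴) = kg²·m²·s⁻⁴·A⁻⁴·mol⁻²·cd.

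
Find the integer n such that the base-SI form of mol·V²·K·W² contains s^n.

-12

V = W/A (potential = power per current),
    = kg·m²·s⁻³·A⁻¹.
So V² = kg²·m⁴·s⁻⁶·A⁻².
W = J/s (power = energy per time),
    = kg·m²·s⁻³.
So W² = kg²·m⁴·s⁻⁶.
Combining: mol·V²·K·W² = mol · (kg²·m⁴·s⁻⁶·A⁻²) · K · (kg²·m⁴·s⁻⁶) = kg⁴·m⁸·s⁻¹²·A⁻²·K·mol.
The exponent of s is -12.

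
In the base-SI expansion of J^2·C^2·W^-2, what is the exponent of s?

4

J = N·m (work = force × distance),
    = kg·m²·s⁻².
So J² = kg²·m⁴·s⁻⁴.
C = A·s = s·A (charge = current × time).
So C² = s²·A².
W = J/s (power = energy per time),
    = kg·m²·s⁻³.
So W⁻² = kg⁻²·m⁻⁴·s⁶.
Combining: J²·C²·W⁻² = (kg²·m⁴·s⁻⁴) · (s²·A²) · (kg⁻²·m⁻⁴·s⁶) = s⁴·A².
The exponent of s is 4.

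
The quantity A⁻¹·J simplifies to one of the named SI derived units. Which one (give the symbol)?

Wb

J = N·m (work = force × distance),
    = kg·m²·s⁻².
Combining: A⁻¹·J = A⁻¹ · (kg·m²·s⁻²) = kg·m²·s⁻²·A⁻¹.
kg·m²·s⁻²·A⁻¹ is the base-SI form of the weber.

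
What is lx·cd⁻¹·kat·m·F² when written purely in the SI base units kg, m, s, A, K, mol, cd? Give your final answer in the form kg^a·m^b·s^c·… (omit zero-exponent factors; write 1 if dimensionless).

lx = lm/m² (illuminance = luminous flux per area),
    = m⁻²·cd.
kat = mol/s = s⁻¹·mol (catalytic activity).
F = C/V (capacitance = charge per voltage),
    = A·s/(kg·m²·s⁻³·A⁻¹) (substituting C and V),
    = kg⁻¹·m⁻²·s⁴·A².
So F² = kg⁻²·m⁻⁴·s⁸·A⁴.
Combining: lx·cd⁻¹·kat·m·F² = (m⁻²·cd) · cd⁻¹ · (s⁻¹·mol) · m · (kg⁻²·m⁻⁴·s⁸·A⁴) = kg⁻²·m⁻⁵·s⁷·A⁴·mol.

kg⁻²·m⁻⁵·s⁷·A⁴·mol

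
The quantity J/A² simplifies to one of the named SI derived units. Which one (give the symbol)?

H

J = N·m (work = force × distance),
    = kg·m²·s⁻².
Combining: A⁻²·J = A⁻² · (kg·m²·s⁻²) = kg·m²·s⁻²·A⁻².
kg·m²·s⁻²·A⁻² is the base-SI form of the henry.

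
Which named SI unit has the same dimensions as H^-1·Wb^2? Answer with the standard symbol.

H = kg·m²·s⁻²·A⁻².
So H⁻¹ = kg⁻¹·m⁻²·s²·A².
Wb = kg·m²·s⁻²·A⁻¹.
So Wb² = kg²·m⁴·s⁻⁴·A⁻².
Combining: H⁻¹·Wb² = (kg⁻¹·m⁻²·s²·A²) · (kg²·m⁴·s⁻⁴·A⁻²) = kg·m²·s⁻².
kg·m²·s⁻² is the base-SI form of the joule.

J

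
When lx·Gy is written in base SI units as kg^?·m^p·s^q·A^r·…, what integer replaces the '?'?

0

lx = lm/m² (illuminance = luminous flux per area),
    = m⁻²·cd.
Gy = J/kg (absorbed dose = energy per mass),
    = m²·s⁻².
Combining: lx·Gy = (m⁻²·cd) · (m²·s⁻²) = s⁻²·cd.
The exponent of kg is 0.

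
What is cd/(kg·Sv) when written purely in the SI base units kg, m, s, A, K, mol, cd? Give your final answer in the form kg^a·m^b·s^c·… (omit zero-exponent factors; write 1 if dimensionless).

Sv = J/kg (equivalent dose = energy per mass),
    = m²·s⁻².
So Sv⁻¹ = m⁻²·s².
Combining: kg⁻¹·cd·Sv⁻¹ = kg⁻¹ · cd · (m⁻²·s²) = kg⁻¹·m⁻²·s²·cd.

kg⁻¹·m⁻²·s²·cd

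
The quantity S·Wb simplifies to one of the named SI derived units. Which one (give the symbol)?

C

S = 1/Ω (conductance is reciprocal resistance),
    = kg⁻¹·m⁻²·s³·A².
Wb = V·s (flux: a volt is a weber per second),
    = kg·m²·s⁻²·A⁻¹.
Combining: S·Wb = (kg⁻¹·m⁻²·s³·A²) · (kg·m²·s⁻²·A⁻¹) = s·A.
s·A is the base-SI form of the coulomb.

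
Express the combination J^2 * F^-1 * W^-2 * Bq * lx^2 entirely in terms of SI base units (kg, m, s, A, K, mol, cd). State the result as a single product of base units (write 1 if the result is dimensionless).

kg·m⁻²·s⁻³·A⁻²·cd²

J = N·m (work = force × distance),
    = kg·m²·s⁻².
So J² = kg²·m⁴·s⁻⁴.
F = C/V (capacitance = charge per voltage),
    = A·s/(kg·m²·s⁻³·A⁻¹) (substituting C and V),
    = kg⁻¹·m⁻²·s⁴·A².
So F⁻¹ = kg·m²·s⁻⁴·A⁻².
W = J/s (power = energy per time),
    = kg·m²·s⁻³.
So W⁻² = kg⁻²·m⁻⁴·s⁶.
Bq = 1/s = s⁻¹ (activity is decays per second).
lx = lm/m² (illuminance = luminous flux per area),
    = m⁻²·cd.
So lx² = m⁻⁴·cd².
Combining: J²·F⁻¹·W⁻²·Bq·lx² = (kg²·m⁴·s⁻⁴) · (kg·m²·s⁻⁴·A⁻²) · (kg⁻²·m⁻⁴·s⁶) · s⁻¹ · (m⁻⁴·cd²) = kg·m⁻²·s⁻³·A⁻²·cd².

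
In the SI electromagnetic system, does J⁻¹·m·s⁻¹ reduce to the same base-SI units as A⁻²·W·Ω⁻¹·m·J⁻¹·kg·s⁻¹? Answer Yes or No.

Left side:
  J = N·m (work = force × distance),
      = kg·m²·s⁻².
  So J⁻¹ = kg⁻¹·m⁻²·s².
  Combining: J⁻¹·m·s⁻¹ = (kg⁻¹·m⁻²·s²) · m · s⁻¹ = kg⁻¹·m⁻¹·s.
Right side:
  W = J/s (power = energy per time),
      = kg·m²·s⁻³.
  Ω = V/A (resistance = voltage per current),
      = kg·m²·s⁻³·A⁻².
  So Ω⁻¹ = kg⁻¹·m⁻²·s³·A².
  J = N·m (work = force × distance),
      = kg·m²·s⁻².
  So J⁻¹ = kg⁻¹·m⁻²·s².
  Combining: A⁻²·W·Ω⁻¹·m·J⁻¹·kg·s⁻¹ = A⁻² · (kg·m²·s⁻³) · (kg⁻¹·m⁻²·s³·A²) · m · (kg⁻¹·m⁻²·s²) · kg · s⁻¹ = m⁻¹·s.
Left is kg⁻¹·m⁻¹·s; right is m⁻¹·s — different.

No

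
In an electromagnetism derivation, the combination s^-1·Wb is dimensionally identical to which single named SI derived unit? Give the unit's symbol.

Wb = V·s (flux: a volt is a weber per second),
    = kg·m²·s⁻²·A⁻¹.
Combining: s⁻¹·Wb = s⁻¹ · (kg·m²·s⁻²·A⁻¹) = kg·m²·s⁻³·A⁻¹.
kg·m²·s⁻³·A⁻¹ is the base-SI form of the volt.

V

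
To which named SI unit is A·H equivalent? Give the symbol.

H = Wb/A (inductance = flux per current),
    = kg·m²·s⁻²·A⁻².
Combining: A·H = A · (kg·m²·s⁻²·A⁻²) = kg·m²·s⁻²·A⁻¹.
kg·m²·s⁻²·A⁻¹ is the base-SI form of the weber.

Wb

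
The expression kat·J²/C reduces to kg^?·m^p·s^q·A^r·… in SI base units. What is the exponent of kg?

2

C = A·s = s·A (charge = current × time).
So C⁻¹ = s⁻¹·A⁻¹.
kat = mol/s = s⁻¹·mol (catalytic activity).
J = N·m (work = force × distance),
    = kg·m²·s⁻².
So J² = kg²·m⁴·s⁻⁴.
Combining: C⁻¹·kat·J² = (s⁻¹·A⁻¹) · (s⁻¹·mol) · (kg²·m⁴·s⁻⁴) = kg²·m⁴·s⁻⁶·A⁻¹·mol.
The exponent of kg is 2.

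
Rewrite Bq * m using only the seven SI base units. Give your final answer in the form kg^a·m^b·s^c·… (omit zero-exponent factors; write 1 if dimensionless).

Bq = s⁻¹.
Combining: Bq·m = s⁻¹ · m = m·s⁻¹.

m·s⁻¹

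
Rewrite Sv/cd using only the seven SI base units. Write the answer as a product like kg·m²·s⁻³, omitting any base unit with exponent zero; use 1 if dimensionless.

m²·s⁻²·cd⁻¹

Sv = J/kg (equivalent dose = energy per mass),
    = m²·s⁻².
Combining: cd⁻¹·Sv = cd⁻¹ · (m²·s⁻²) = m²·s⁻²·cd⁻¹.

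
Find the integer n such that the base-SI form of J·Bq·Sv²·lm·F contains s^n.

-3

J = N·m (work = force × distance),
    = kg·m²·s⁻².
Bq = 1/s = s⁻¹ (activity is decays per second).
Sv = J/kg (equivalent dose = energy per mass),
    = m²·s⁻².
So Sv² = m⁴·s⁻⁴.
lm = cd·sr = cd (luminous flux; sr is dimensionless).
F = C/V (capacitance = charge per voltage),
    = A·s/(kg·m²·s⁻³·A⁻¹) (substituting C and V),
    = kg⁻¹·m⁻²·s⁴·A².
Combining: J·Bq·Sv²·lm·F = (kg·m²·s⁻²) · s⁻¹ · (m⁴·s⁻⁴) · cd · (kg⁻¹·m⁻²·s⁴·A²) = m⁴·s⁻³·A²·cd.
The exponent of s is -3.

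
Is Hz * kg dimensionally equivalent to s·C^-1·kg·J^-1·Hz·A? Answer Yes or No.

Left side:
  Hz = 1/s = s⁻¹ (frequency is cycles per second).
  Combining: Hz·kg = s⁻¹ · kg = kg·s⁻¹.
Right side:
  C = A·s = s·A (charge = current × time).
  So C⁻¹ = s⁻¹·A⁻¹.
  J = N·m (work = force × distance),
      = kg·m²·s⁻².
  So J⁻¹ = kg⁻¹·m⁻²·s².
  Hz = 1/s = s⁻¹ (frequency is cycles per second).
  Combining: s·C⁻¹·kg·J⁻¹·Hz·A = s · (s⁻¹·A⁻¹) · kg · (kg⁻¹·m⁻²·s²) · s⁻¹ · A = m⁻²·s.
Left is kg·s⁻¹; right is m⁻²·s — different.

No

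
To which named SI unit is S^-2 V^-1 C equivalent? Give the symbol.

H

S = 1/Ω (conductance is reciprocal resistance),
    = kg⁻¹·m⁻²·s³·A².
So S⁻² = kg²·m⁴·s⁻⁶·A⁻⁴.
V = W/A (potential = power per current),
    = kg·m²·s⁻³·A⁻¹.
So V⁻¹ = kg⁻¹·m⁻²·s³·A.
C = A·s = s·A (charge = current × time).
Combining: S⁻²·V⁻¹·C = (kg²·m⁴·s⁻⁶·A⁻⁴) · (kg⁻¹·m⁻²·s³·A) · (s·A) = kg·m²·s⁻²·A⁻².
kg·m²·s⁻²·A⁻² is the base-SI form of the henry.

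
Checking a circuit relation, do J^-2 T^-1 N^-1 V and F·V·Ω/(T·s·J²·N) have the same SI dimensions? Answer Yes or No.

Yes

Left side:
  J = N·m (work = force × distance),
      = kg·m²·s⁻².
  So J⁻² = kg⁻²·m⁻⁴·s⁴.
  T = Wb/m² (flux density = flux per area),
      = kg·s⁻²·A⁻¹.
  So T⁻¹ = kg⁻¹·s²·A.
  N = kg·m/s² = kg·m·s⁻² (force = mass × acceleration).
  So N⁻¹ = kg⁻¹·m⁻¹·s².
  V = W/A (potential = power per current),
      = kg·m²·s⁻³·A⁻¹.
  Combining: J⁻²·T⁻¹·N⁻¹·V = (kg⁻²·m⁻⁴·s⁴) · (kg⁻¹·s²·A) · (kg⁻¹·m⁻¹·s²) · (kg·m²·s⁻³·A⁻¹) = kg⁻³·m⁻³·s⁵.
Right side:
  T = Wb/m² (flux density = flux per area),
      = kg·s⁻²·A⁻¹.
  So T⁻¹ = kg⁻¹·s²·A.
  F = C/V (capacitance = charge per voltage),
      = A·s/(kg·m²·s⁻³·A⁻¹) (substituting C and V),
      = kg⁻¹·m⁻²·s⁴·A².
  J = N·m (work = force × distance),
      = kg·m²·s⁻².
  So J⁻² = kg⁻²·m⁻⁴·s⁴.
  V = W/A (potential = power per current),
      = kg·m²·s⁻³·A⁻¹.
  N = kg·m/s² = kg·m·s⁻² (force = mass × acceleration).
  So N⁻¹ = kg⁻¹·m⁻¹·s².
  Ω = V/A (resistance = voltage per current),
      = kg·m²·s⁻³·A⁻².
  Combining: T⁻¹·s⁻¹·F·J⁻²·V·N⁻¹·Ω = (kg⁻¹·s²·A) · s⁻¹ · (kg⁻¹·m⁻²·s⁴·A²) · (kg⁻²·m⁻⁴·s⁴) · (kg·m²·s⁻³·A⁻¹) · (kg⁻¹·m⁻¹·s²) · (kg·m²·s⁻³·A⁻²) = kg⁻³·m⁻³·s⁵.
Both reduce to kg⁻³·m⁻³·s⁵.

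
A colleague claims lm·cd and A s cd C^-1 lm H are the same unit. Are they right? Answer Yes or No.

Left side:
  lm = cd.
  Combining: lm·cd = cd · cd = cd².
Right side:
  C = s·A.
  So C⁻¹ = s⁻¹·A⁻¹.
  lm = cd.
  H = kg·m²·s⁻²·A⁻².
  Combining: A·s·cd·C⁻¹·lm·H = A · s · cd · (s⁻¹·A⁻¹) · cd · (kg·m²·s⁻²·A⁻²) = kg·m²·s⁻²·A⁻²·cd².
Left is cd²; right is kg·m²·s⁻²·A⁻²·cd² — different.

No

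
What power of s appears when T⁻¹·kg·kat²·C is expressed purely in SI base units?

T = Wb/m² (flux density = flux per area),
    = kg·s⁻²·A⁻¹.
So T⁻¹ = kg⁻¹·s²·A.
kat = mol/s = s⁻¹·mol (catalytic activity).
So kat² = s⁻²·mol².
C = A·s = s·A (charge = current × time).
Combining: T⁻¹·kg·kat²·C = (kg⁻¹·s²·A) · kg · (s⁻²·mol²) · (s·A) = s·A²·mol².
The exponent of s is 1.

1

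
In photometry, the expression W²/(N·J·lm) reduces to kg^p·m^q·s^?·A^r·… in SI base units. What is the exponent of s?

-2

N = kg·m·s⁻².
So N⁻¹ = kg⁻¹·m⁻¹·s².
J = kg·m²·s⁻².
So J⁻¹ = kg⁻¹·m⁻²·s².
lm = cd.
So lm⁻¹ = cd⁻¹.
W = kg·m²·s⁻³.
So W² = kg²·m⁴·s⁻⁶.
Combining: N⁻¹·J⁻¹·lm⁻¹·W² = (kg⁻¹·m⁻¹·s²) · (kg⁻¹·m⁻²·s²) · cd⁻¹ · (kg²·m⁴·s⁻⁶) = m·s⁻²·cd⁻¹.
The exponent of s is -2.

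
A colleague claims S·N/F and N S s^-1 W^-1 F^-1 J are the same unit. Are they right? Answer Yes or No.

Left side:
  F = kg⁻¹·m⁻²·s⁴·A².
  So F⁻¹ = kg·m²·s⁻⁴·A⁻².
  S = kg⁻¹·m⁻²·s³·A².
  N = kg·m·s⁻².
  Combining: F⁻¹·S·N = (kg·m²·s⁻⁴·A⁻²) · (kg⁻¹·m⁻²·s³·A²) · (kg·m·s⁻²) = kg·m·s⁻³.
Right side:
  N = kg·m/s² = kg·m·s⁻² (force = mass × acceleration).
  S = 1/Ω (conductance is reciprocal resistance),
      = kg⁻¹·m⁻²·s³·A².
  W = J/s (power = energy per time),
      = kg·m²·s⁻³.
  So W⁻¹ = kg⁻¹·m⁻²·s³.
  F = C/V (capacitance = charge per voltage),
      = A·s/(kg·m²·s⁻³·A⁻¹) (substituting C and V),
      = kg⁻¹·m⁻²·s⁴·A².
  So F⁻¹ = kg·m²·s⁻⁴·A⁻².
  J = N·m (work = force × distance),
      = kg·m²·s⁻².
  Combining: N·S·s⁻¹·W⁻¹·F⁻¹·J = (kg·m·s⁻²) · (kg⁻¹·m⁻²·s³·A²) · s⁻¹ · (kg⁻¹·m⁻²·s³) · (kg·m²·s⁻⁴·A⁻²) · (kg·m²·s⁻²) = kg·m·s⁻³.
Both reduce to kg·m·s⁻³.

Yes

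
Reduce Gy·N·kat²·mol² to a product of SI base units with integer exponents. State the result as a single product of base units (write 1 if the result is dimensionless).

kg·m³·s⁻⁶·mol⁴

Gy = J/kg (absorbed dose = energy per mass),
    = m²·s⁻².
N = kg·m/s² = kg·m·s⁻² (force = mass × acceleration).
kat = mol/s = s⁻¹·mol (catalytic activity).
So kat² = s⁻²·mol².
Combining: Gy·N·kat²·mol² = (m²·s⁻²) · (kg·m·s⁻²) · (s⁻²·mol²) · mol² = kg·m³·s⁻⁶·mol⁴.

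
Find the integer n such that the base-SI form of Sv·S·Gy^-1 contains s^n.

3

Sv = m²·s⁻².
S = kg⁻¹·m⁻²·s³·A².
Gy = m²·s⁻².
So Gy⁻¹ = m⁻²·s².
Combining: Sv·S·Gy⁻¹ = (m²·s⁻²) · (kg⁻¹·m⁻²·s³·A²) · (m⁻²·s²) = kg⁻¹·m⁻²·s³·A².
The exponent of s is 3.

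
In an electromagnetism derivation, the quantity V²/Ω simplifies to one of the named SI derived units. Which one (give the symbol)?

W

Ω = kg·m²·s⁻³·A⁻².
So Ω⁻¹ = kg⁻¹·m⁻²·s³·A².
V = kg·m²·s⁻³·A⁻¹.
So V² = kg²·m⁴·s⁻⁶·A⁻².
Combining: Ω⁻¹·V² = (kg⁻¹·m⁻²·s³·A²) · (kg²·m⁴·s⁻⁶·A⁻²) = kg·m²·s⁻³.
kg·m²·s⁻³ is the base-SI form of the watt.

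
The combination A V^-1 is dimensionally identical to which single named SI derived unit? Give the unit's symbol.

V = W/A (potential = power per current),
    = kg·m²·s⁻³·A⁻¹.
So V⁻¹ = kg⁻¹·m⁻²·s³·A.
Combining: A·V⁻¹ = A · (kg⁻¹·m⁻²·s³·A) = kg⁻¹·m⁻²·s³·A².
kg⁻¹·m⁻²·s³·A² is the base-SI form of the siemens.

S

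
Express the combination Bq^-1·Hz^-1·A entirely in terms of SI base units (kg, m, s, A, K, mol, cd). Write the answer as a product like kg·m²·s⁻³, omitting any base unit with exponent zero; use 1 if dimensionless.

s²·A

Bq = s⁻¹.
So Bq⁻¹ = s.
Hz = s⁻¹.
So Hz⁻¹ = s.
Combining: Bq⁻¹·Hz⁻¹·A = s · s · A = s²·A.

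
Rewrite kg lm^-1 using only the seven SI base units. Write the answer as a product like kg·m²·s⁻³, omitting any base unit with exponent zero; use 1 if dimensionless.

kg·cd⁻¹

lm = cd·sr = cd (luminous flux; sr is dimensionless).
So lm⁻¹ = cd⁻¹.
Combining: kg·lm⁻¹ = kg · cd⁻¹ = kg·cd⁻¹.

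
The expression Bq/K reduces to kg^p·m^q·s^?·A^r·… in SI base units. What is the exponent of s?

-1

Bq = 1/s = s⁻¹ (activity is decays per second).
Combining: Bq·K⁻¹ = s⁻¹ · K⁻¹ = s⁻¹·K⁻¹.
The exponent of s is -1.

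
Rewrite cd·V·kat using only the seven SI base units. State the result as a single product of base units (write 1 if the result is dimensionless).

V = kg·m²·s⁻³·A⁻¹.
kat = s⁻¹·mol.
Combining: cd·V·kat = cd · (kg·m²·s⁻³·A⁻¹) · (s⁻¹·mol) = kg·m²·s⁻⁴·A⁻¹·mol·cd.

kg·m²·s⁻⁴·A⁻¹·mol·cd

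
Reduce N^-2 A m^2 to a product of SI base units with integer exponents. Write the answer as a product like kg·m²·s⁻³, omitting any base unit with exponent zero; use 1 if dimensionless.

N = kg·m/s² = kg·m·s⁻² (force = mass × acceleration).
So N⁻² = kg⁻²·m⁻²·s⁴.
Combining: N⁻²·A·m² = (kg⁻²·m⁻²·s⁴) · A · m² = kg⁻²·s⁴·A.

kg⁻²·s⁴·A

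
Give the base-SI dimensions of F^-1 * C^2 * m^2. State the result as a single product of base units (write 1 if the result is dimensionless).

kg·m⁴·s⁻²

F = kg⁻¹·m⁻²·s⁴·A².
So F⁻¹ = kg·m²·s⁻⁴·A⁻².
C = s·A.
So C² = s²·A².
Combining: F⁻¹·C²·m² = (kg·m²·s⁻⁴·A⁻²) · (s²·A²) · m² = kg·m⁴·s⁻².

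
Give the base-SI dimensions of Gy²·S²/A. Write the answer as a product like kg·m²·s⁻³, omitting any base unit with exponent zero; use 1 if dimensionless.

kg⁻²·s²·A³

Gy = m²·s⁻².
So Gy² = m⁴·s⁻⁴.
S = kg⁻¹·m⁻²·s³·A².
So S² = kg⁻²·m⁻⁴·s⁶·A⁴.
Combining: A⁻¹·Gy²·S² = A⁻¹ · (m⁴·s⁻⁴) · (kg⁻²·m⁻⁴·s⁶·A⁴) = kg⁻²·s²·A³.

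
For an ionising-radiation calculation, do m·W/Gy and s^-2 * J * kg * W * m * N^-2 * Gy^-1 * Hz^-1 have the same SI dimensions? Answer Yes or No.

No

Left side:
  W = kg·m²·s⁻³.
  Gy = m²·s⁻².
  So Gy⁻¹ = m⁻²·s².
  Combining: m·W·Gy⁻¹ = m · (kg·m²·s⁻³) · (m⁻²·s²) = kg·m·s⁻¹.
Right side:
  J = N·m (work = force × distance),
      = kg·m²·s⁻².
  W = J/s (power = energy per time),
      = kg·m²·s⁻³.
  N = kg·m/s² = kg·m·s⁻² (force = mass × acceleration).
  So N⁻² = kg⁻²·m⁻²·s⁴.
  Gy = J/kg (absorbed dose = energy per mass),
      = m²·s⁻².
  So Gy⁻¹ = m⁻²·s².
  Hz = 1/s = s⁻¹ (frequency is cycles per second).
  So Hz⁻¹ = s.
  Combining: s⁻²·J·kg·W·m·N⁻²·Gy⁻¹·Hz⁻¹ = s⁻² · (kg·m²·s⁻²) · kg · (kg·m²·s⁻³) · m · (kg⁻²·m⁻²·s⁴) · (m⁻²·s²) · s = kg·m.
Left is kg·m·s⁻¹; right is kg·m — different.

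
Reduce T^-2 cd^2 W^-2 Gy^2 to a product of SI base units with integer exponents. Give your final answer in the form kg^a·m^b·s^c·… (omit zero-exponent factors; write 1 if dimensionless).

T = Wb/m² (flux density = flux per area),
    = kg·s⁻²·A⁻¹.
So T⁻² = kg⁻²·s⁴·A².
W = J/s (power = energy per time),
    = kg·m²·s⁻³.
So W⁻² = kg⁻²·m⁻⁴·s⁶.
Gy = J/kg (absorbed dose = energy per mass),
    = m²·s⁻².
So Gy² = m⁴·s⁻⁴.
Combining: T⁻²·cd²·W⁻²·Gy² = (kg⁻²·s⁴·A²) · cd² · (kg⁻²·m⁻⁴·s⁶) · (m⁴·s⁻⁴) = kg⁻⁴·s⁶·A²·cd².

kg⁻⁴·s⁶·A²·cd²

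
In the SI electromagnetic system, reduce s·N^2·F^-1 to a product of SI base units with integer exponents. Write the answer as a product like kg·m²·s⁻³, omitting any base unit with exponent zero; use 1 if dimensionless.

N = kg·m·s⁻².
So N² = kg²·m²·s⁻⁴.
F = kg⁻¹·m⁻²·s⁴·A².
So F⁻¹ = kg·m²·s⁻⁴·A⁻².
Combining: s·N²·F⁻¹ = s · (kg²·m²·s⁻⁴) · (kg·m²·s⁻⁴·A⁻²) = kg³·m⁴·s⁻⁷·A⁻².

kg³·m⁴·s⁻⁷·A⁻²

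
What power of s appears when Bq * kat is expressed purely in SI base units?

Bq = 1/s = s⁻¹ (activity is decays per second).
kat = mol/s = s⁻¹·mol (catalytic activity).
Combining: Bq·kat = s⁻¹ · (s⁻¹·mol) = s⁻²·mol.
The exponent of s is -2.

-2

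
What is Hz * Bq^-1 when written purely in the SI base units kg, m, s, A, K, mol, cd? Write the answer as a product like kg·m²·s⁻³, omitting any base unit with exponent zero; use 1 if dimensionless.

Hz = 1/s = s⁻¹ (frequency is cycles per second).
Bq = 1/s = s⁻¹ (activity is decays per second).
So Bq⁻¹ = s.
Combining: Hz·Bq⁻¹ = s⁻¹ · s = 1.

1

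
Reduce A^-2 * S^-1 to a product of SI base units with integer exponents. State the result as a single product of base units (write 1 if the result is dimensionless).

S = kg⁻¹·m⁻²·s³·A².
So S⁻¹ = kg·m²·s⁻³·A⁻².
Combining: A⁻²·S⁻¹ = A⁻² · (kg·m²·s⁻³·A⁻²) = kg·m²·s⁻³·A⁻⁴.

kg·m²·s⁻³·A⁻⁴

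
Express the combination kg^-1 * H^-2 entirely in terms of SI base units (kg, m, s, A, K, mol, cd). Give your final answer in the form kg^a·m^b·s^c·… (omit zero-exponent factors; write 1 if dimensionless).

H = Wb/A (inductance = flux per current),
    = kg·m²·s⁻²·A⁻².
So H⁻² = kg⁻²·m⁻⁴·s⁴·A⁴.
Combining: kg⁻¹·H⁻² = kg⁻¹ · (kg⁻²·m⁻⁴·s⁴·A⁴) = kg⁻³·m⁻⁴·s⁴·A⁴.

kg⁻³·m⁻⁴·s⁴·A⁴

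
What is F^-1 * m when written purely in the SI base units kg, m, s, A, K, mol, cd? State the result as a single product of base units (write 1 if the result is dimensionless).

F = kg⁻¹·m⁻²·s⁴·A².
So F⁻¹ = kg·m²·s⁻⁴·A⁻².
Combining: F⁻¹·m = (kg·m²·s⁻⁴·A⁻²) · m = kg·m³·s⁻⁴·A⁻².

kg·m³·s⁻⁴·A⁻²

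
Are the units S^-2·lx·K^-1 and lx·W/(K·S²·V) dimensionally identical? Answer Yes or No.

Left side:
  S = 1/Ω (conductance is reciprocal resistance),
      = kg⁻¹·m⁻²·s³·A².
  So S⁻² = kg²·m⁴·s⁻⁶·A⁻⁴.
  lx = lm/m² (illuminance = luminous flux per area),
      = m⁻²·cd.
  Combining: S⁻²·lx·K⁻¹ = (kg²·m⁴·s⁻⁶·A⁻⁴) · (m⁻²·cd) · K⁻¹ = kg²·m²·s⁻⁶·A⁻⁴·K⁻¹·cd.
Right side:
  lx = lm/m² (illuminance = luminous flux per area),
      = m⁻²·cd.
  W = J/s (power = energy per time),
      = kg·m²·s⁻³.
  S = 1/Ω (conductance is reciprocal resistance),
      = kg⁻¹·m⁻²·s³·A².
  So S⁻² = kg²·m⁴·s⁻⁶·A⁻⁴.
  V = W/A (potential = power per current),
      = kg·m²·s⁻³·A⁻¹.
  So V⁻¹ = kg⁻¹·m⁻²·s³·A.
  Combining: K⁻¹·lx·W·S⁻²·V⁻¹ = K⁻¹ · (m⁻²·cd) · (kg·m²·s⁻³) · (kg²·m⁴·s⁻⁶·A⁻⁴) · (kg⁻¹·m⁻²·s³·A) = kg²·m²·s⁻⁶·A⁻³·K⁻¹·cd.
Left is kg²·m²·s⁻⁶·A⁻⁴·K⁻¹·cd; right is kg²·m²·s⁻⁶·A⁻³·K⁻¹·cd — different.

No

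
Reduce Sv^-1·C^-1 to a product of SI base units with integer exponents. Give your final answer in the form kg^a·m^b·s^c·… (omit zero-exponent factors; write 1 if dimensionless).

m⁻²·s·A⁻¹

Sv = J/kg (equivalent dose = energy per mass),
    = m²·s⁻².
So Sv⁻¹ = m⁻²·s².
C = A·s = s·A (charge = current × time).
So C⁻¹ = s⁻¹·A⁻¹.
Combining: Sv⁻¹·C⁻¹ = (m⁻²·s²) · (s⁻¹·A⁻¹) = m⁻²·s·A⁻¹.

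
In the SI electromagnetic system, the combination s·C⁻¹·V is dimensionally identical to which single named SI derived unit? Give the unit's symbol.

C = s·A.
So C⁻¹ = s⁻¹·A⁻¹.
V = kg·m²·s⁻³·A⁻¹.
Combining: s·C⁻¹·V = s · (s⁻¹·A⁻¹) · (kg·m²·s⁻³·A⁻¹) = kg·m²·s⁻³·A⁻².
kg·m²·s⁻³·A⁻² is the base-SI form of the ohm.

Ω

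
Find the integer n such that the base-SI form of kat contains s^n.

kat = s⁻¹·mol.
The exponent of s is -1.

-1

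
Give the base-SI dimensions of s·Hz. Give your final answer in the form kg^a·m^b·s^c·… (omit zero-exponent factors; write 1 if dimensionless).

1

Hz = s⁻¹.
Combining: s·Hz = s · s⁻¹ = 1.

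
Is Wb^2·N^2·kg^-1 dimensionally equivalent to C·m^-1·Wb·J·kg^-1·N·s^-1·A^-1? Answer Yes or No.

Left side:
  Wb = V·s (flux: a volt is a weber per second),
      = kg·m²·s⁻²·A⁻¹.
  So Wb² = kg²·m⁴·s⁻⁴·A⁻².
  N = kg·m/s² = kg·m·s⁻² (force = mass × acceleration).
  So N² = kg²·m²·s⁻⁴.
  Combining: Wb²·N²·kg⁻¹ = (kg²·m⁴·s⁻⁴·A⁻²) · (kg²·m²·s⁻⁴) · kg⁻¹ = kg³·m⁶·s⁻⁸·A⁻².
Right side:
  C = A·s = s·A (charge = current × time).
  Wb = V·s (flux: a volt is a weber per second),
      = kg·m²·s⁻²·A⁻¹.
  J = N·m (work = force × distance),
      = kg·m²·s⁻².
  N = kg·m/s² = kg·m·s⁻² (force = mass × acceleration).
  Combining: C·m⁻¹·Wb·J·kg⁻¹·N·s⁻¹·A⁻¹ = (s·A) · m⁻¹ · (kg·m²·s⁻²·A⁻¹) · (kg·m²·s⁻²) · kg⁻¹ · (kg·m·s⁻²) · s⁻¹ · A⁻¹ = kg²·m⁴·s⁻⁶·A⁻¹.
Left is kg³·m⁶·s⁻⁸·A⁻²; right is kg²·m⁴·s⁻⁶·A⁻¹ — different.

No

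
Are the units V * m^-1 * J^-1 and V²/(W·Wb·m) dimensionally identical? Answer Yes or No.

Yes

Left side:
  V = kg·m²·s⁻³·A⁻¹.
  J = kg·m²·s⁻².
  So J⁻¹ = kg⁻¹·m⁻²·s².
  Combining: V·m⁻¹·J⁻¹ = (kg·m²·s⁻³·A⁻¹) · m⁻¹ · (kg⁻¹·m⁻²·s²) = m⁻¹·s⁻¹·A⁻¹.
Right side:
  W = kg·m²·s⁻³.
  So W⁻¹ = kg⁻¹·m⁻²·s³.
  Wb = kg·m²·s⁻²·A⁻¹.
  So Wb⁻¹ = kg⁻¹·m⁻²·s²·A.
  V = kg·m²·s⁻³·A⁻¹.
  So V² = kg²·m⁴·s⁻⁶·A⁻².
  Combining: W⁻¹·Wb⁻¹·m⁻¹·V² = (kg⁻¹·m⁻²·s³) · (kg⁻¹·m⁻²·s²·A) · m⁻¹ · (kg²·m⁴·s⁻⁶·A⁻²) = m⁻¹·s⁻¹·A⁻¹.
Both reduce to m⁻¹·s⁻¹·A⁻¹.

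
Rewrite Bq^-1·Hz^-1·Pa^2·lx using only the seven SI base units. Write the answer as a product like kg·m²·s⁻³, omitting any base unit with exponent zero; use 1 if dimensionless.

kg²·m⁻⁴·s⁻²·cd

Bq = s⁻¹.
So Bq⁻¹ = s.
Hz = s⁻¹.
So Hz⁻¹ = s.
Pa = kg·m⁻¹·s⁻².
So Pa² = kg²·m⁻²·s⁻⁴.
lx = m⁻²·cd.
Combining: Bq⁻¹·Hz⁻¹·Pa²·lx = s · s · (kg²·m⁻²·s⁻⁴) · (m⁻²·cd) = kg²·m⁻⁴·s⁻²·cd.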